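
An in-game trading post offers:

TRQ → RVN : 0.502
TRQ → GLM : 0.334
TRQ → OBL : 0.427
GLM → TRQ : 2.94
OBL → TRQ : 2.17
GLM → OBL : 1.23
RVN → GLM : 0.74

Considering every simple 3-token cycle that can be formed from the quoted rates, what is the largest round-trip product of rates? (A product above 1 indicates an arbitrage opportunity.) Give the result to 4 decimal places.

GLM→TRQ→RVN→GLM: 2.94 × 0.502 × 0.74 = 1.09215
GLM→OBL→TRQ→GLM: 1.23 × 2.17 × 0.334 = 0.89148
Maximum is GLM→TRQ→RVN→GLM at 1.0922; arbitrage exists.

1.0922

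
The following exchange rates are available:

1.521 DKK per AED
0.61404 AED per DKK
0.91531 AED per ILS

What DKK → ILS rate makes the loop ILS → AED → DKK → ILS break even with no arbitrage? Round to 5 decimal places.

0.71829

Known legs of the cycle: 0.91531 × 1.521 = 1.39218651
For no arbitrage the full-cycle product must be 1, so the missing rate is 1 / 1.39218651 ≈ 0.7182946.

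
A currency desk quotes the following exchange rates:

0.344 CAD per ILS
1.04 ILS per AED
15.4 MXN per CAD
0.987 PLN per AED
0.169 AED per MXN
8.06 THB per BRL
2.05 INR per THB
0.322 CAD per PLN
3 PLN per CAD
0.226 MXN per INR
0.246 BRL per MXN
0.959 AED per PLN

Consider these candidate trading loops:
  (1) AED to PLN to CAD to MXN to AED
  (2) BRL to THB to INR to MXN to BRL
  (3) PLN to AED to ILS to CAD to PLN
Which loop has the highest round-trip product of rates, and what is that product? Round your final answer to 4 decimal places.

(1) 0.987 × 0.322 × 15.4 × 0.169 = 0.82714
(2) 8.06 × 2.05 × 0.226 × 0.246 = 0.91861
(3) 0.959 × 1.04 × 0.344 × 3 = 1.02928
Highest is cycle (3) at 1.0293 (>1, arbitrage).

1.0293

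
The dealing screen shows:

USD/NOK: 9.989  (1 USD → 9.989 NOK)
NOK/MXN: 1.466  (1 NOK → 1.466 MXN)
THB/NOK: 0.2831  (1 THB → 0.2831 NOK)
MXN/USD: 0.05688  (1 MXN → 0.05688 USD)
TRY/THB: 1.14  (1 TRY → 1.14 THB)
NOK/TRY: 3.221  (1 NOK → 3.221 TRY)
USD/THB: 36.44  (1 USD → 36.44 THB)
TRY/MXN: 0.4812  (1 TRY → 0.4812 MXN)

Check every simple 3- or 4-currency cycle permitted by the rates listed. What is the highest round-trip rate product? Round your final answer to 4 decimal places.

TRY→THB→NOK→TRY: 1.14 × 0.2831 × 3.221 = 1.03953
TRY→MXN→USD→NOK→TRY: 0.4812 × 0.05688 × 9.989 × 3.221 = 0.88064
THB→NOK→MXN→USD→THB: 0.2831 × 1.466 × 0.05688 × 36.44 = 0.86022
NOK→MXN→USD→NOK: 1.466 × 0.05688 × 9.989 = 0.83294
Maximum is TRY→THB→NOK→TRY at 1.0395; arbitrage exists.

1.0395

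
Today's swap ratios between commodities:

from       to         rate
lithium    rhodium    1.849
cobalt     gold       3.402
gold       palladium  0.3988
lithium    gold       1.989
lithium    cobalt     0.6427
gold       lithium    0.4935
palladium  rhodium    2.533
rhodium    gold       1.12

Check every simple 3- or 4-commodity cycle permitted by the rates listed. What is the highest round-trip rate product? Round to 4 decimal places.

gold→palladium→rhodium→gold: 0.3988 × 2.533 × 1.12 = 1.13138
gold→lithium→cobalt→gold: 0.4935 × 0.6427 × 3.402 = 1.07902
gold→lithium→rhodium→gold: 0.4935 × 1.849 × 1.12 = 1.02198
Maximum is gold→palladium→rhodium→gold at 1.1314; arbitrage exists.

1.1314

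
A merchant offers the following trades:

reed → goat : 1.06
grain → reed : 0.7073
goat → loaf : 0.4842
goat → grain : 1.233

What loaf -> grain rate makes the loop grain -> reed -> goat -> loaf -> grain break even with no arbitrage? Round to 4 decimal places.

2.7546

Known legs of the cycle: 0.7073 × 1.06 × 0.4842 = 0.3630231396
For no arbitrage the full-cycle product must be 1, so the missing rate is 1 / 0.3630231396 ≈ 2.754645.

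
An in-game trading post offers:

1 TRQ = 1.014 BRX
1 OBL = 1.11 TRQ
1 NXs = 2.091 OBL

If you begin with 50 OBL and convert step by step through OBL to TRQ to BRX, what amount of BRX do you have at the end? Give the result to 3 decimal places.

56.277

50 OBL × 1.11 = 55.5 TRQ
55.5 TRQ × 1.014 = 56.277 BRX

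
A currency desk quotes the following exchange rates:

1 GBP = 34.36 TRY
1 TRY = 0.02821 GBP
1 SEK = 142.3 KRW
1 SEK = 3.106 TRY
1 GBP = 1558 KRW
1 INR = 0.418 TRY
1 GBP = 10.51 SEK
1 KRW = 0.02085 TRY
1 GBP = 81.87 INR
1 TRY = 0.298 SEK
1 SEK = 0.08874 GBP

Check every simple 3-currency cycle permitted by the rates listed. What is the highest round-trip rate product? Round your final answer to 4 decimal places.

GBP→INR→TRY→GBP: 81.87 × 0.418 × 0.02821 = 0.96539
GBP→SEK→TRY→GBP: 10.51 × 3.106 × 0.02821 = 0.92089
GBP→KRW→TRY→GBP: 1558 × 0.02085 × 0.02821 = 0.91638
GBP→TRY→SEK→GBP: 34.36 × 0.298 × 0.08874 = 0.90863
KRW→TRY→SEK→KRW: 0.02085 × 0.298 × 142.3 = 0.88415
Maximum is GBP→INR→TRY→GBP at 0.9654; no arbitrage — every cycle loses value.

0.9654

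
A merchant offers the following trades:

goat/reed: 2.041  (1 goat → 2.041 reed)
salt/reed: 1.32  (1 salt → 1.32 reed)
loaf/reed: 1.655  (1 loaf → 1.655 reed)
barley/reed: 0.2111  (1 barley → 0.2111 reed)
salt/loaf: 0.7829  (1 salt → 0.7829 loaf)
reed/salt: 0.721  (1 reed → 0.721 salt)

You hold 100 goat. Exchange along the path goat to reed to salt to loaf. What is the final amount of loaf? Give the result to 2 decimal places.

115.21

100 goat × 2.041 = 204.1 reed
204.1 reed × 0.721 = 147.1561 salt
147.1561 salt × 0.7829 = 115.20851069 loaf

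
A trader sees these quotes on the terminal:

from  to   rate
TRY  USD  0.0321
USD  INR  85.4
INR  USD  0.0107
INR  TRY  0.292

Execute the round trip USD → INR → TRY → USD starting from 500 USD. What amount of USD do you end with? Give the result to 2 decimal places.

400.24

500 USD × 85.4 = 42700 INR
42700 INR × 0.292 = 12468.4 TRY
12468.4 TRY × 0.0321 = 400.23564 USD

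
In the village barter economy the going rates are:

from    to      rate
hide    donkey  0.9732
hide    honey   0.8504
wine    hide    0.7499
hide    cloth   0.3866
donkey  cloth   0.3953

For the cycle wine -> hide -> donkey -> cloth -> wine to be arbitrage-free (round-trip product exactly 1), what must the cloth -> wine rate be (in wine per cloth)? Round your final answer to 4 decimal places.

Known legs of the cycle: 0.7499 × 0.9732 × 0.3953 = 0.288490999404
For no arbitrage the full-cycle product must be 1, so the missing rate is 1 / 0.288490999404 ≈ 3.466313.

3.4663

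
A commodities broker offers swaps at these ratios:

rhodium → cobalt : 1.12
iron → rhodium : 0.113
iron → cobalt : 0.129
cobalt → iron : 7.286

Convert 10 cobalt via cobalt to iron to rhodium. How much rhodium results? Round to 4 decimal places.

10 cobalt × 7.286 = 72.86 iron
72.86 iron × 0.113 = 8.23318 rhodium

8.2332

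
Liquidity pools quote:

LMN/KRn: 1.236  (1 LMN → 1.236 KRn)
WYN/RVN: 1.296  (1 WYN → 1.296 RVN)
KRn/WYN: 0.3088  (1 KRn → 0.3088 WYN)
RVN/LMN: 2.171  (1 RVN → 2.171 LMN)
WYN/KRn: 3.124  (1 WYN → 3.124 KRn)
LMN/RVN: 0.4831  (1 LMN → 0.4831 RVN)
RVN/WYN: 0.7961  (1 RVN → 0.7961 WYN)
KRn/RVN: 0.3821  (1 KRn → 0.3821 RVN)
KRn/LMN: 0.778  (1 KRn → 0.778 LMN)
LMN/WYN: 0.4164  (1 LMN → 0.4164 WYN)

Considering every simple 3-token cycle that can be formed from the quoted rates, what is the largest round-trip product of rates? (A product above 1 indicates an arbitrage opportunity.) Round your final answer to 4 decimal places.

1.1716

RVN→LMN→WYN→RVN: 2.171 × 0.4164 × 1.296 = 1.17159
KRn→RVN→LMN→KRn: 0.3821 × 2.171 × 1.236 = 1.02531
KRn→LMN→WYN→KRn: 0.778 × 0.4164 × 3.124 = 1.01205
KRn→RVN→WYN→KRn: 0.3821 × 0.7961 × 3.124 = 0.95029
Maximum is RVN→LMN→WYN→RVN at 1.1716; arbitrage exists.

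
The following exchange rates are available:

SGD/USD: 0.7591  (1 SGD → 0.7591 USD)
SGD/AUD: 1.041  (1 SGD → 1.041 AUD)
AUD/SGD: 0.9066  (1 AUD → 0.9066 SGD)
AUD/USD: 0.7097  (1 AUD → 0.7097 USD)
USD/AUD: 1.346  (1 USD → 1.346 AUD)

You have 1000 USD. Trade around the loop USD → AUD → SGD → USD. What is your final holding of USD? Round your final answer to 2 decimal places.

926.32

1000 USD × 1.346 = 1346 AUD
1346 AUD × 0.9066 = 1220.2836 SGD
1220.2836 SGD × 0.7591 = 926.31728076 USD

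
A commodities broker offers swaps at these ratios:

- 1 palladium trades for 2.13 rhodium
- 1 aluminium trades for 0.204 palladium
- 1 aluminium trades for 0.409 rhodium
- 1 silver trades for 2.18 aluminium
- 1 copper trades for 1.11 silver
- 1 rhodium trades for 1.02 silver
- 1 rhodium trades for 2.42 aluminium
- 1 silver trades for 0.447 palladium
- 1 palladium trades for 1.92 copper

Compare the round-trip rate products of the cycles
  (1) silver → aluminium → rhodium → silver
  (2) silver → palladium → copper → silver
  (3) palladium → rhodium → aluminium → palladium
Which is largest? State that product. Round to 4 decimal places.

1.0515

(1) 2.18 × 0.409 × 1.02 = 0.90945
(2) 0.447 × 1.92 × 1.11 = 0.95265
(3) 2.13 × 2.42 × 0.204 = 1.05154
Highest is cycle (3) at 1.0515 (>1, arbitrage).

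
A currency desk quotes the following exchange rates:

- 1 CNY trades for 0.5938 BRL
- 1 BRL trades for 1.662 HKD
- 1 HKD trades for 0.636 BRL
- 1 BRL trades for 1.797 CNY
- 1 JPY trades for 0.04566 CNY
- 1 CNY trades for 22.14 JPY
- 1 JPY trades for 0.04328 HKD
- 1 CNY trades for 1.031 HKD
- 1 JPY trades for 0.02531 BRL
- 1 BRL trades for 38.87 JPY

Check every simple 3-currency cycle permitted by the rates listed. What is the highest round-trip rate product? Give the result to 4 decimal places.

1.1783

CNY→HKD→BRL→CNY: 1.031 × 0.636 × 1.797 = 1.17832
BRL→JPY→HKD→BRL: 38.87 × 0.04328 × 0.636 = 1.06994
CNY→BRL→JPY→CNY: 0.5938 × 38.87 × 0.04566 = 1.05388
CNY→JPY→BRL→CNY: 22.14 × 0.02531 × 1.797 = 1.00697
Maximum is CNY→HKD→BRL→CNY at 1.1783; arbitrage exists.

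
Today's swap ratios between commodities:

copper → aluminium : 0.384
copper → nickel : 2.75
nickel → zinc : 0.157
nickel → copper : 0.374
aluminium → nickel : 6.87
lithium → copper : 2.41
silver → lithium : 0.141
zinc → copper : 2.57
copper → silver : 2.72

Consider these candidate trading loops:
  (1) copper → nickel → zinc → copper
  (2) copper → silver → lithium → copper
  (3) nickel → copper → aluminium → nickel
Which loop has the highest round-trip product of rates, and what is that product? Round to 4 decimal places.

(1) 2.75 × 0.157 × 2.57 = 1.10960
(2) 2.72 × 0.141 × 2.41 = 0.92428
(3) 0.374 × 0.384 × 6.87 = 0.98664
Highest is cycle (1) at 1.1096 (>1, arbitrage).

1.1096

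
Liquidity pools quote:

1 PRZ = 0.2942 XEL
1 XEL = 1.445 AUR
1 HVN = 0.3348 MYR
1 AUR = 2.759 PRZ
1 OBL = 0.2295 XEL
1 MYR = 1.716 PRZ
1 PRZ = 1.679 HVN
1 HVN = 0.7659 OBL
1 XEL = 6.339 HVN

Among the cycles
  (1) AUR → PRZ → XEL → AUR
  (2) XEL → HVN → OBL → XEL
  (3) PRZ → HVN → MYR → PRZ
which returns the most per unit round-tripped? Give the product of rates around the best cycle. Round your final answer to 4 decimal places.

(1) 2.759 × 0.2942 × 1.445 = 1.17290
(2) 6.339 × 0.7659 × 0.2295 = 1.11423
(3) 1.679 × 0.3348 × 1.716 = 0.96461
Highest is cycle (1) at 1.1729 (>1, arbitrage).

1.1729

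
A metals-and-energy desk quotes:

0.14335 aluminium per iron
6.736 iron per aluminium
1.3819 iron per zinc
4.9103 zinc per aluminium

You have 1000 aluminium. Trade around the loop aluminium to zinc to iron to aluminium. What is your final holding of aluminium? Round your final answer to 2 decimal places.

972.71

1000 aluminium × 4.9103 = 4910.3 zinc
4910.3 zinc × 1.3819 = 6785.54357 iron
6785.54357 iron × 0.14335 = 972.7076707595 aluminium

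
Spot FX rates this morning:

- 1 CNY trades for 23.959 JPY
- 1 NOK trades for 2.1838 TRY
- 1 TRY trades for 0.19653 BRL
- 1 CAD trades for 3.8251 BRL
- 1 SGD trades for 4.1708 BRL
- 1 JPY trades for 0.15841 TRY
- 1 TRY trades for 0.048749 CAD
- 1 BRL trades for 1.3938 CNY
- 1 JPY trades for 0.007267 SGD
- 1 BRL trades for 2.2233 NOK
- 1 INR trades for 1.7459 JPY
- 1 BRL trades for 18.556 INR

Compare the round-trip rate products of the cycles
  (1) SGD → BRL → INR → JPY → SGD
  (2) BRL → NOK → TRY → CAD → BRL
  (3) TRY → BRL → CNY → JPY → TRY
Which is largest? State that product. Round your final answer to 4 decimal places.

(1) 4.1708 × 18.556 × 1.7459 × 0.007267 = 0.98192
(2) 2.2233 × 2.1838 × 0.048749 × 3.8251 = 0.90536
(3) 0.19653 × 1.3938 × 23.959 × 0.15841 = 1.03963
Highest is cycle (3) at 1.0396 (>1, arbitrage).

1.0396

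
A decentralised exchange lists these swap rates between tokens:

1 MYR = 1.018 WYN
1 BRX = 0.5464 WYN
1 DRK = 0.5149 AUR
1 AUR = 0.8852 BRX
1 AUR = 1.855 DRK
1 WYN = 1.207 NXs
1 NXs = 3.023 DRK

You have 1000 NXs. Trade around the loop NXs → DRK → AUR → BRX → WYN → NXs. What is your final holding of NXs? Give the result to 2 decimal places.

1000 NXs × 3.023 = 3023 DRK
3023 DRK × 0.5149 = 1556.5427 AUR
1556.5427 AUR × 0.8852 = 1377.85159804 BRX
1377.85159804 BRX × 0.5464 = 752.858113169056 WYN
752.858113169056 WYN × 1.207 = 908.699742595050592 NXs

908.70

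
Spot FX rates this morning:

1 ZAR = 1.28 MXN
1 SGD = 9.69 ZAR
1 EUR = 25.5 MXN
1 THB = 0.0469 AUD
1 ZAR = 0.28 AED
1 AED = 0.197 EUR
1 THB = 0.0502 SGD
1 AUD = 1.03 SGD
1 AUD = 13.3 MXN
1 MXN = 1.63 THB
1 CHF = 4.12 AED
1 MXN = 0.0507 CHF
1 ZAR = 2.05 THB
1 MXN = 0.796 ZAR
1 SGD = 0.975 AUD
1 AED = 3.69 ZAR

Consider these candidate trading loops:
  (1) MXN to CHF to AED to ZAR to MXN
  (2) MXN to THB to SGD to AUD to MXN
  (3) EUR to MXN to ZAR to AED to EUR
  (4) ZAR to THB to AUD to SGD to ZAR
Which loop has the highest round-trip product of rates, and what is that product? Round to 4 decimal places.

(1) 0.0507 × 4.12 × 3.69 × 1.28 = 0.98660
(2) 1.63 × 0.0502 × 0.975 × 13.3 = 1.06108
(3) 25.5 × 0.796 × 0.28 × 0.197 = 1.11964
(4) 2.05 × 0.0469 × 1.03 × 9.69 = 0.95959
Highest is cycle (3) at 1.1196 (>1, arbitrage).

1.1196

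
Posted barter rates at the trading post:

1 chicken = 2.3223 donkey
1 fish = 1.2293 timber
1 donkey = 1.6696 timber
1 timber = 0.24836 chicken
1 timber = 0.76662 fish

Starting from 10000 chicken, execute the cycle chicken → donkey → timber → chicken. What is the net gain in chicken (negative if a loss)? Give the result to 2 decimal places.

10000 chicken × 2.3223 = 23223 donkey
23223 donkey × 1.6696 = 38773.1208 timber
38773.1208 timber × 0.24836 = 9629.692281888 chicken
Net change: 9629.692281888 − 10000 = -370.307718112 chicken

-370.31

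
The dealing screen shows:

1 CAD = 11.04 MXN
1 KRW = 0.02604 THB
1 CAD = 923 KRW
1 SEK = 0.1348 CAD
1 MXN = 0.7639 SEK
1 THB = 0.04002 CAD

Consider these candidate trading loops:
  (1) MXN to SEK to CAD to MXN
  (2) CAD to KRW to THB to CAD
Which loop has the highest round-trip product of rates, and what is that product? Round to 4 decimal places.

1.1368

(1) 0.7639 × 0.1348 × 11.04 = 1.13683
(2) 923 × 0.02604 × 0.04002 = 0.96188
Highest is cycle (1) at 1.1368 (>1, arbitrage).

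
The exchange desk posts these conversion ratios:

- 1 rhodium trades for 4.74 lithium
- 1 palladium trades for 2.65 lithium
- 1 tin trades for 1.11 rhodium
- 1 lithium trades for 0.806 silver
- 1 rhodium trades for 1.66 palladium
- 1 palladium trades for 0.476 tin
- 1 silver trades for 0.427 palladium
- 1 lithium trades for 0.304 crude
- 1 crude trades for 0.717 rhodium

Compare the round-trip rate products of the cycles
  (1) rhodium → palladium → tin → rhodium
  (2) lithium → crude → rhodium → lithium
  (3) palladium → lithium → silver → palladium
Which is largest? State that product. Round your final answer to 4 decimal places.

1.0332

(1) 1.66 × 0.476 × 1.11 = 0.87708
(2) 0.304 × 0.717 × 4.74 = 1.03317
(3) 2.65 × 0.806 × 0.427 = 0.91203
Highest is cycle (2) at 1.0332 (>1, arbitrage).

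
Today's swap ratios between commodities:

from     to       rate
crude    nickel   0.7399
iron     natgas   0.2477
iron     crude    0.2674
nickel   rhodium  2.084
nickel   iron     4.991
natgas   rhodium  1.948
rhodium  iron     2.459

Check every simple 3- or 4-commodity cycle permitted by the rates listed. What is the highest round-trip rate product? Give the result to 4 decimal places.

natgas→rhodium→iron→natgas: 1.948 × 2.459 × 0.2477 = 1.18652
iron→crude→nickel→rhodium→iron: 0.2674 × 0.7399 × 2.084 × 2.459 = 1.01389
iron→crude→nickel→iron: 0.2674 × 0.7399 × 4.991 = 0.98747
Maximum is natgas→rhodium→iron→natgas at 1.1865; arbitrage exists.

1.1865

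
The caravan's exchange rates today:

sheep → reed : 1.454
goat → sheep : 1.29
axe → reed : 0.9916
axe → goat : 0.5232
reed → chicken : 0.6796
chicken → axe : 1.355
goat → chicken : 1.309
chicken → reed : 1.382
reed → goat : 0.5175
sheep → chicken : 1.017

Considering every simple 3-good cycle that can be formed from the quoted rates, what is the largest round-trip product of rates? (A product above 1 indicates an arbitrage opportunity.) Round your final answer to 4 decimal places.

goat→sheep→reed→goat: 1.29 × 1.454 × 0.5175 = 0.97065
goat→chicken→reed→goat: 1.309 × 1.382 × 0.5175 = 0.93618
goat→chicken→axe→goat: 1.309 × 1.355 × 0.5232 = 0.92800
chicken→axe→reed→chicken: 1.355 × 0.9916 × 0.6796 = 0.91312
Maximum is goat→sheep→reed→goat at 0.9707; no arbitrage — every cycle loses value.

0.9707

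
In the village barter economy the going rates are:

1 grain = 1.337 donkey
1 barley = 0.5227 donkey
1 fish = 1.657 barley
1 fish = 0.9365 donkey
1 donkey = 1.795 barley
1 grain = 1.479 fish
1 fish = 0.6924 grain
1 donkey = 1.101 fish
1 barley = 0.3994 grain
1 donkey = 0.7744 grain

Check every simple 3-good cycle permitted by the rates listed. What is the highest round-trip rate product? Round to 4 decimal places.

grain→fish→donkey→grain: 1.479 × 0.9365 × 0.7744 = 1.07261
grain→donkey→fish→grain: 1.337 × 1.101 × 0.6924 = 1.01924
grain→fish→barley→grain: 1.479 × 1.657 × 0.3994 = 0.97881
grain→donkey→barley→grain: 1.337 × 1.795 × 0.3994 = 0.95853
barley→donkey→fish→barley: 0.5227 × 1.101 × 1.657 = 0.95359
Maximum is grain→fish→donkey→grain at 1.0726; arbitrage exists.

1.0726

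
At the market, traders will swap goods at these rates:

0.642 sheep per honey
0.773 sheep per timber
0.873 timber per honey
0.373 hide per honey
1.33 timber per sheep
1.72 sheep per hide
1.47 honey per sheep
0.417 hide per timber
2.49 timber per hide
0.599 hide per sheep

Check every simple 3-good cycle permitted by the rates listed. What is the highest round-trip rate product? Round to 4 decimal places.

1.1529

timber→sheep→hide→timber: 0.773 × 0.599 × 2.49 = 1.15294
timber→sheep→honey→timber: 0.773 × 1.47 × 0.873 = 0.99200
timber→hide→sheep→timber: 0.417 × 1.72 × 1.33 = 0.95393
sheep→honey→hide→sheep: 1.47 × 0.373 × 1.72 = 0.94309
Maximum is timber→sheep→hide→timber at 1.1529; arbitrage exists.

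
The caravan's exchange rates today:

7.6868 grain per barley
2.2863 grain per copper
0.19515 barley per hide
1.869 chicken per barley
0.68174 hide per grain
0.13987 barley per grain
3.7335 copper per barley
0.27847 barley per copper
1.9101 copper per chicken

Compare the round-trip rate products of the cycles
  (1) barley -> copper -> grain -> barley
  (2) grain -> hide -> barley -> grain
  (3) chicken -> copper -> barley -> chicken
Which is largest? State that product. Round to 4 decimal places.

(1) 3.7335 × 2.2863 × 0.13987 = 1.19392
(2) 0.68174 × 0.19515 × 7.6868 = 1.02266
(3) 1.9101 × 0.27847 × 1.869 = 0.99413
Highest is cycle (1) at 1.1939 (>1, arbitrage).

1.1939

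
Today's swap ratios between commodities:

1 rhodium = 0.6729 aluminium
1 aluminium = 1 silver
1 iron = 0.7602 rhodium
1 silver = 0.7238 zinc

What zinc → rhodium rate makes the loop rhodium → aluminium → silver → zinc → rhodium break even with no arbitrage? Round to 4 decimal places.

2.0532

Known legs of the cycle: 0.6729 × 1 × 0.7238 = 0.48704502
For no arbitrage the full-cycle product must be 1, so the missing rate is 1 / 0.48704502 ≈ 2.053198.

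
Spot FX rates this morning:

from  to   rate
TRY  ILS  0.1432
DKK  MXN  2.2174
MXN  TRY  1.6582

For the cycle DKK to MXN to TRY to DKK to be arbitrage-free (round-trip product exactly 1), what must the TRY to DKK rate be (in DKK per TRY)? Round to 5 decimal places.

0.27197

Known legs of the cycle: 2.2174 × 1.6582 = 3.67689268
For no arbitrage the full-cycle product must be 1, so the missing rate is 1 / 3.67689268 ≈ 0.2719688.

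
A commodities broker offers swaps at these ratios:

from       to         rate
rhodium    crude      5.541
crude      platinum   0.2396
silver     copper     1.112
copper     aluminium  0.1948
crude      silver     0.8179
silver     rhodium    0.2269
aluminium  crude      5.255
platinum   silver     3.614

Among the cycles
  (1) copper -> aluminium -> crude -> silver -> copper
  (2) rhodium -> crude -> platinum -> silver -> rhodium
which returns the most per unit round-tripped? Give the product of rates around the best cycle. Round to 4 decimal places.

(1) 0.1948 × 5.255 × 0.8179 × 1.112 = 0.93104
(2) 5.541 × 0.2396 × 3.614 × 0.2269 = 1.08867
Highest is cycle (2) at 1.0887 (>1, arbitrage).

1.0887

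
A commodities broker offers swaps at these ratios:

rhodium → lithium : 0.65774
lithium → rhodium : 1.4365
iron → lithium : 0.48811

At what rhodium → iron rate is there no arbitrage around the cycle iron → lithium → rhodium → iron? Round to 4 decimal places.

1.4262

Known legs of the cycle: 0.48811 × 1.4365 = 0.701170015
For no arbitrage the full-cycle product must be 1, so the missing rate is 1 / 0.701170015 ≈ 1.426188.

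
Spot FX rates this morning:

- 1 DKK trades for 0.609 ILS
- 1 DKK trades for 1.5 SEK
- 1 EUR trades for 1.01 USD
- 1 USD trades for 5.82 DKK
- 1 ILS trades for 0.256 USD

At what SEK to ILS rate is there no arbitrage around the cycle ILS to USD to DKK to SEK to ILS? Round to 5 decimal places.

Known legs of the cycle: 0.256 × 5.82 × 1.5 = 2.23488
For no arbitrage the full-cycle product must be 1, so the missing rate is 1 / 2.23488 ≈ 0.4474513.

0.44745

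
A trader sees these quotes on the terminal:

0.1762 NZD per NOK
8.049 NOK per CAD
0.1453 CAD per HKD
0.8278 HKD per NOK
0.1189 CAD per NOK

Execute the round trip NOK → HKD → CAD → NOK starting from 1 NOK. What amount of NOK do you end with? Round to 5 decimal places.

1 NOK × 0.8278 = 0.8278 HKD
0.8278 HKD × 0.1453 = 0.12027934 CAD
0.12027934 CAD × 8.049 = 0.96812840766 NOK

0.96813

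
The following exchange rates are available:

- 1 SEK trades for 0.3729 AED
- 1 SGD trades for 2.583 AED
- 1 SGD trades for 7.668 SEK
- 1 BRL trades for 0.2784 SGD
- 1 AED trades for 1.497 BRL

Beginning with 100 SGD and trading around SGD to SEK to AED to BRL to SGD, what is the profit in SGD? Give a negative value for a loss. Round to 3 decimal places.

100 SGD × 7.668 = 766.8 SEK
766.8 SEK × 0.3729 = 285.93972 AED
285.93972 AED × 1.497 = 428.05176084 BRL
428.05176084 BRL × 0.2784 = 119.169610217856 SGD
Net change: 119.169610217856 − 100 = 19.169610217856 SGD

19.170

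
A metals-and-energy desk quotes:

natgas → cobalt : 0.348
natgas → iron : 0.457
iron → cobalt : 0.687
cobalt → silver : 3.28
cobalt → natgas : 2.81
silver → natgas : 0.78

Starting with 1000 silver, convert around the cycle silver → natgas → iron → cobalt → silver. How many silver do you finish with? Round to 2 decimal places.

1000 silver × 0.78 = 780 natgas
780 natgas × 0.457 = 356.46 iron
356.46 iron × 0.687 = 244.88802 cobalt
244.88802 cobalt × 3.28 = 803.2327056 silver

803.23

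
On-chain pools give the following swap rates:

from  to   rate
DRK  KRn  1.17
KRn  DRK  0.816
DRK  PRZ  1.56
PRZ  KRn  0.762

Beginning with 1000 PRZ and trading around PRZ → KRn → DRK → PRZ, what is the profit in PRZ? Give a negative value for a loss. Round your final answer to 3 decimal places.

1000 PRZ × 0.762 = 762 KRn
762 KRn × 0.816 = 621.792 DRK
621.792 DRK × 1.56 = 969.99552 PRZ
Net change: 969.99552 − 1000 = -30.00448 PRZ

-30.004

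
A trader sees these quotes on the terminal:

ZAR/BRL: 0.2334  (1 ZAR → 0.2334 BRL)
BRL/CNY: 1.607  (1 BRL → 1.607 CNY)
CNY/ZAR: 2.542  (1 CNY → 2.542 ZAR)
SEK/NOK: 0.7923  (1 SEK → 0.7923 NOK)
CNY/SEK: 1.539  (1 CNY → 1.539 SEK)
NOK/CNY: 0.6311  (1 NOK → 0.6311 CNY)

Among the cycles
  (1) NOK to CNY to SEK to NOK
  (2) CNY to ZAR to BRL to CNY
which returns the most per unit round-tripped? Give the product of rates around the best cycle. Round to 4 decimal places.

(1) 0.6311 × 1.539 × 0.7923 = 0.76953
(2) 2.542 × 0.2334 × 1.607 = 0.95344
Highest is cycle (2) at 0.9534 (≤1, no arbitrage).

0.9534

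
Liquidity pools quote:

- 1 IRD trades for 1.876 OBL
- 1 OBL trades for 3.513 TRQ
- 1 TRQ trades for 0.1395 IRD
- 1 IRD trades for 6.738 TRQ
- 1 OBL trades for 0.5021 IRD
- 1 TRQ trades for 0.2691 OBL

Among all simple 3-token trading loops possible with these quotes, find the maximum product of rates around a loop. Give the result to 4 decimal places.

0.9194

IRD→OBL→TRQ→IRD: 1.876 × 3.513 × 0.1395 = 0.91936
IRD→TRQ→OBL→IRD: 6.738 × 0.2691 × 0.5021 = 0.91041
Maximum is IRD→OBL→TRQ→IRD at 0.9194; no arbitrage — every cycle loses value.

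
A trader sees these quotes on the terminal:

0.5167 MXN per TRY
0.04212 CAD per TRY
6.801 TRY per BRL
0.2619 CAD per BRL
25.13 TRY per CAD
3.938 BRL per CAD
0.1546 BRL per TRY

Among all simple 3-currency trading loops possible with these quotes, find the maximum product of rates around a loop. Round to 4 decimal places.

TRY→CAD→BRL→TRY: 0.04212 × 3.938 × 6.801 = 1.12807
TRY→BRL→CAD→TRY: 0.1546 × 0.2619 × 25.13 = 1.01751
Maximum is TRY→CAD→BRL→TRY at 1.1281; arbitrage exists.

1.1281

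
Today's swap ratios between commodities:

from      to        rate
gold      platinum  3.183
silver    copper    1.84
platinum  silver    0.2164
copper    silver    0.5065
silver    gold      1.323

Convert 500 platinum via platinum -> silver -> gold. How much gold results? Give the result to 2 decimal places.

143.15

500 platinum × 0.2164 = 108.2 silver
108.2 silver × 1.323 = 143.1486 gold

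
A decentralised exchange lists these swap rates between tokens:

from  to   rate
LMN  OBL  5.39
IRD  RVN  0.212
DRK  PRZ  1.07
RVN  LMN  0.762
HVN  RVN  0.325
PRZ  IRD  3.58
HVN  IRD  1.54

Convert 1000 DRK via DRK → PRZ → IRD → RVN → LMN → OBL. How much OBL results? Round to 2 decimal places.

3335.39

1000 DRK × 1.07 = 1070 PRZ
1070 PRZ × 3.58 = 3830.6 IRD
3830.6 IRD × 0.212 = 812.0872 RVN
812.0872 RVN × 0.762 = 618.8104464 LMN
618.8104464 LMN × 5.39 = 3335.388306096 OBL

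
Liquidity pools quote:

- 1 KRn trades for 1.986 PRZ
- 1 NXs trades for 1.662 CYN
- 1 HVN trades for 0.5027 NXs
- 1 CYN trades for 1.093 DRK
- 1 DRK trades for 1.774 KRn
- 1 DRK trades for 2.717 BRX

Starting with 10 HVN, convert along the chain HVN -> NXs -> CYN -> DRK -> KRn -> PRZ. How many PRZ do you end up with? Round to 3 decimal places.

10 HVN × 0.5027 = 5.027 NXs
5.027 NXs × 1.662 = 8.354874 CYN
8.354874 CYN × 1.093 = 9.131877282 DRK
9.131877282 DRK × 1.774 = 16.199950298268 KRn
16.199950298268 KRn × 1.986 = 32.173101292360248 PRZ

32.173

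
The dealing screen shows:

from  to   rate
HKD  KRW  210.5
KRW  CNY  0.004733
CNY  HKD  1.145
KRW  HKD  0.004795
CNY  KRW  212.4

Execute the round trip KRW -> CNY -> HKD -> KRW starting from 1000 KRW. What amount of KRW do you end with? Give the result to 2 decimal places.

1140.76

1000 KRW × 0.004733 = 4.733 CNY
4.733 CNY × 1.145 = 5.419285 HKD
5.419285 HKD × 210.5 = 1140.7594925 KRW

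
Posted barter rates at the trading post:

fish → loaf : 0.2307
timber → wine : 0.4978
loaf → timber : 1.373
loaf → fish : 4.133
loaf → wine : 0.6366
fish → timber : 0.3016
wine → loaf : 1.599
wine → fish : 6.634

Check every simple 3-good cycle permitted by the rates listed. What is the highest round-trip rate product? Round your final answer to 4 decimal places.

loaf→timber→wine→loaf: 1.373 × 0.4978 × 1.599 = 1.09288
timber→wine→fish→timber: 0.4978 × 6.634 × 0.3016 = 0.99601
loaf→wine→fish→loaf: 0.6366 × 6.634 × 0.2307 = 0.97429
Maximum is loaf→timber→wine→loaf at 1.0929; arbitrage exists.

1.0929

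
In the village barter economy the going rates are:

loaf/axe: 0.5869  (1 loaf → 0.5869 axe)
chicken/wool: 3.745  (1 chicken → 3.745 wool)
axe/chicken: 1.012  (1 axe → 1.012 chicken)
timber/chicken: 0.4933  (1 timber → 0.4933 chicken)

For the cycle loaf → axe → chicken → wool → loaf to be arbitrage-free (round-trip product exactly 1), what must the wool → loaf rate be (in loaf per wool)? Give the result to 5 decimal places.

0.44958

Known legs of the cycle: 0.5869 × 1.012 × 3.745 = 2.224315786
For no arbitrage the full-cycle product must be 1, so the missing rate is 1 / 2.224315786 ≈ 0.4495765.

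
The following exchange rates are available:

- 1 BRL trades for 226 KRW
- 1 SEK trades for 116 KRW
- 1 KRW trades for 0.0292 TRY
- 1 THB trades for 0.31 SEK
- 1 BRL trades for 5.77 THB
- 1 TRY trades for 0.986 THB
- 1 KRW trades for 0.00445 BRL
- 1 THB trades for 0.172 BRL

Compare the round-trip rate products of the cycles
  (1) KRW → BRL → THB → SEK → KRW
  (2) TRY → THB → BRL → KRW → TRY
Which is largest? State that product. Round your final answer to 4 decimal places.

(1) 0.00445 × 5.77 × 0.31 × 116 = 0.92333
(2) 0.986 × 0.172 × 226 × 0.0292 = 1.11917
Highest is cycle (2) at 1.1192 (>1, arbitrage).

1.1192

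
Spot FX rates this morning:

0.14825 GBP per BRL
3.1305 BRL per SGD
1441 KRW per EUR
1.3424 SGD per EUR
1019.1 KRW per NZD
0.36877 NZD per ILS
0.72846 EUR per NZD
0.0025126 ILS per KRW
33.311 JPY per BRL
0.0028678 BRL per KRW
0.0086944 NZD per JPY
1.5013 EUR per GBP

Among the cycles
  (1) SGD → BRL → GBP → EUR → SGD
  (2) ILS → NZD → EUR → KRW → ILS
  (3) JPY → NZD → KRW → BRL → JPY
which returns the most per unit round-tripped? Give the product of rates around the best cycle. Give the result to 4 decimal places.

(1) 3.1305 × 0.14825 × 1.5013 × 1.3424 = 0.93531
(2) 0.36877 × 0.72846 × 1441 × 0.0025126 = 0.97263
(3) 0.0086944 × 1019.1 × 0.0028678 × 33.311 = 0.84643
Highest is cycle (2) at 0.9726 (≤1, no arbitrage).

0.9726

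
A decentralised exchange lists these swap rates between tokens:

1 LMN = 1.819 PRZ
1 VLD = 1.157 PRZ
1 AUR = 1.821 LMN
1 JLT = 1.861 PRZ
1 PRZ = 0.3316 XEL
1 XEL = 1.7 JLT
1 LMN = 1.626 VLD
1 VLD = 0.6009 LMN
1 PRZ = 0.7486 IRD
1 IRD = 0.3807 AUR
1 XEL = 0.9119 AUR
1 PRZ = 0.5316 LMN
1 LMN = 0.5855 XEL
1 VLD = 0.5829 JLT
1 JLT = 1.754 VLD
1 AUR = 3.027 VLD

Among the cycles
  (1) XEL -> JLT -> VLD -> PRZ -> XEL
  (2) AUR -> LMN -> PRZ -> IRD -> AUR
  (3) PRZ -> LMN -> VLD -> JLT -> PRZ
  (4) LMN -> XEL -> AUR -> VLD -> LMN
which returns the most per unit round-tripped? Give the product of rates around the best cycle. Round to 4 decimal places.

(1) 1.7 × 1.754 × 1.157 × 0.3316 = 1.14400
(2) 1.821 × 1.819 × 0.7486 × 0.3807 = 0.94401
(3) 0.5316 × 1.626 × 0.5829 × 1.861 = 0.93766
(4) 0.5855 × 0.9119 × 3.027 × 0.6009 = 0.97116
Highest is cycle (1) at 1.1440 (>1, arbitrage).

1.1440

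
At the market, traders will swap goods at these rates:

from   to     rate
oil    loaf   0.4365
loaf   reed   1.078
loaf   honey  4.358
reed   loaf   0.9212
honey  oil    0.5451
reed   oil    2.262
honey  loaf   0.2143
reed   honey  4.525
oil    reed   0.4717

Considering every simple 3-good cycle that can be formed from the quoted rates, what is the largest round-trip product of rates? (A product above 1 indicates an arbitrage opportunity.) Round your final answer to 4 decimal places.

1.1635

honey→oil→reed→honey: 0.5451 × 0.4717 × 4.525 = 1.16348
reed→oil→loaf→reed: 2.262 × 0.4365 × 1.078 = 1.06438
honey→loaf→reed→honey: 0.2143 × 1.078 × 4.525 = 1.04534
honey→oil→loaf→honey: 0.5451 × 0.4365 × 4.358 = 1.03693
Maximum is honey→oil→reed→honey at 1.1635; arbitrage exists.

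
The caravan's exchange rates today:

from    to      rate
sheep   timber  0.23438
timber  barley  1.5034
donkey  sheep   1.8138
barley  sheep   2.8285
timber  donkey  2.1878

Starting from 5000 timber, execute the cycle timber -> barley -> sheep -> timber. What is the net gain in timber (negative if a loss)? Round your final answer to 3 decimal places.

5000 timber × 1.5034 = 7517 barley
7517 barley × 2.8285 = 21261.8345 sheep
21261.8345 sheep × 0.23438 = 4983.34877011 timber
Net change: 4983.34877011 − 5000 = -16.65122989 timber

-16.651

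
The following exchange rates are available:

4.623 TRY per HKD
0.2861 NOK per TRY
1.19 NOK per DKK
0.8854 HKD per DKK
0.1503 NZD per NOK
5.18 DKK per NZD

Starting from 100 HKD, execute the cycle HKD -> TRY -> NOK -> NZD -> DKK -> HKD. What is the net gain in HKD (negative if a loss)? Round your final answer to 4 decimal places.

100 HKD × 4.623 = 462.3 TRY
462.3 TRY × 0.2861 = 132.26403 NOK
132.26403 NOK × 0.1503 = 19.879283709 NZD
19.879283709 NZD × 5.18 = 102.97468961262 DKK
102.97468961262 DKK × 0.8854 = 91.173790183013748 HKD
Net change: 91.173790183013748 − 100 = -8.826209816986252 HKD

-8.8262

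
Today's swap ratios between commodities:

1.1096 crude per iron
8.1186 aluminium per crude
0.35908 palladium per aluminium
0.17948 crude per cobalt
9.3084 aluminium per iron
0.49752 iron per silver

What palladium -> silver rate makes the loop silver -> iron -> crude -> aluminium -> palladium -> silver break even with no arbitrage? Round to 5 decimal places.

0.62137

Known legs of the cycle: 0.49752 × 1.1096 × 8.1186 × 0.35908 = 1.609345732790186496
For no arbitrage the full-cycle product must be 1, so the missing rate is 1 / 1.609345732790186496 ≈ 0.6213705.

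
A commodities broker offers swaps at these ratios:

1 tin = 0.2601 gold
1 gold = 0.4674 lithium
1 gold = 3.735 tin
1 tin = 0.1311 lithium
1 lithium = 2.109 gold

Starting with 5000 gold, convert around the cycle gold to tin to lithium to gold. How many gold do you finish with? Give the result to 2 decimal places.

5000 gold × 3.735 = 18675 tin
18675 tin × 0.1311 = 2448.2925 lithium
2448.2925 lithium × 2.109 = 5163.4488825 gold

5163.45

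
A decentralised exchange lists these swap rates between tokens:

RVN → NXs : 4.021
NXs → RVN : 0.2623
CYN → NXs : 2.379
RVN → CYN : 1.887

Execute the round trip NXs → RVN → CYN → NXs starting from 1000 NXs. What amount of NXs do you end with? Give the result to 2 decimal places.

1000 NXs × 0.2623 = 262.3 RVN
262.3 RVN × 1.887 = 494.9601 CYN
494.9601 CYN × 2.379 = 1177.5100779 NXs

1177.51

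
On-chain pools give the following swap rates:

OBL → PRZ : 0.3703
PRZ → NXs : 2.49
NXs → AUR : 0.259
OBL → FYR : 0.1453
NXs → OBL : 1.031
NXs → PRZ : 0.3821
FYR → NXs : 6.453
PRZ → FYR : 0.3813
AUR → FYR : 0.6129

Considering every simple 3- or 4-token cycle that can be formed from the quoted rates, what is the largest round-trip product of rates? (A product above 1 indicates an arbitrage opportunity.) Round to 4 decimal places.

NXs→AUR→FYR→NXs: 0.259 × 0.6129 × 6.453 = 1.02436
NXs→OBL→FYR→NXs: 1.031 × 0.1453 × 6.453 = 0.96669
NXs→OBL→PRZ→NXs: 1.031 × 0.3703 × 2.49 = 0.95063
NXs→PRZ→FYR→NXs: 0.3821 × 0.3813 × 6.453 = 0.94017
NXs→OBL→PRZ→FYR→NXs: 1.031 × 0.3703 × 0.3813 × 6.453 = 0.93938
Maximum is NXs→AUR→FYR→NXs at 1.0244; arbitrage exists.

1.0244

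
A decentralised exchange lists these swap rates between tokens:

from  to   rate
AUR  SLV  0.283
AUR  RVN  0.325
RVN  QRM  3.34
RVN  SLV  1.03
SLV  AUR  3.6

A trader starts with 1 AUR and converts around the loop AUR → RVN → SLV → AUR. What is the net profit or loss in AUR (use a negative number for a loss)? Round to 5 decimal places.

1 AUR × 0.325 = 0.325 RVN
0.325 RVN × 1.03 = 0.33475 SLV
0.33475 SLV × 3.6 = 1.2051 AUR
Net change: 1.2051 − 1 = 0.2051 AUR

0.20510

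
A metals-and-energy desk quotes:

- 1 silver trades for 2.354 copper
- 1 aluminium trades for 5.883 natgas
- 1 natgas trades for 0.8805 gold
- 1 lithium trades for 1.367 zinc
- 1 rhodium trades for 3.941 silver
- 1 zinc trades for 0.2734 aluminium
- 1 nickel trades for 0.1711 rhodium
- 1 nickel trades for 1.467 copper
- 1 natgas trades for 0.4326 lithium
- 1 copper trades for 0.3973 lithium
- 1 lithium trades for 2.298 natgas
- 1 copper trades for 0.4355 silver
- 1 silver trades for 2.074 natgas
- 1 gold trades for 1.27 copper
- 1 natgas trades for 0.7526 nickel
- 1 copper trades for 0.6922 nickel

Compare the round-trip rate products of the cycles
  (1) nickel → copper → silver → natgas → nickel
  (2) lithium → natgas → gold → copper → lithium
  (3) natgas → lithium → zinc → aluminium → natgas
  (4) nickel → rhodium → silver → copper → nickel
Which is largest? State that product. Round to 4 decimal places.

1.0987

(1) 1.467 × 0.4355 × 2.074 × 0.7526 = 0.99722
(2) 2.298 × 0.8805 × 1.27 × 0.3973 = 1.02094
(3) 0.4326 × 1.367 × 0.2734 × 5.883 = 0.95116
(4) 0.1711 × 3.941 × 2.354 × 0.6922 = 1.09874
Highest is cycle (4) at 1.0987 (>1, arbitrage).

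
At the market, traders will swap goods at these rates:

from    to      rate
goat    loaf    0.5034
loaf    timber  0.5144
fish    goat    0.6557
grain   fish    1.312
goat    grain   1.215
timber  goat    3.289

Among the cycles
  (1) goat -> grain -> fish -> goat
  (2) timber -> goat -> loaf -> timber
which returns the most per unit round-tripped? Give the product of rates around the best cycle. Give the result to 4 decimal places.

(1) 1.215 × 1.312 × 0.6557 = 1.04524
(2) 3.289 × 0.5034 × 0.5144 = 0.85168
Highest is cycle (1) at 1.0452 (>1, arbitrage).

1.0452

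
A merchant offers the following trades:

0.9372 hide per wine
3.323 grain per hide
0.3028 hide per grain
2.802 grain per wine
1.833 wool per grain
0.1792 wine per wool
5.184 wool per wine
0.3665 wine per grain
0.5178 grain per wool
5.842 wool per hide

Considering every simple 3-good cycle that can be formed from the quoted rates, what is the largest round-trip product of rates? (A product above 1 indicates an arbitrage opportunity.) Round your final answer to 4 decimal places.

1.1414

wine→hide→grain→wine: 0.9372 × 3.323 × 0.3665 = 1.14140
wine→wool→grain→wine: 5.184 × 0.5178 × 0.3665 = 0.98379
wine→hide→wool→wine: 0.9372 × 5.842 × 0.1792 = 0.98114
wine→grain→wool→wine: 2.802 × 1.833 × 0.1792 = 0.92038
grain→hide→wool→grain: 0.3028 × 5.842 × 0.5178 = 0.91597
Maximum is wine→hide→grain→wine at 1.1414; arbitrage exists.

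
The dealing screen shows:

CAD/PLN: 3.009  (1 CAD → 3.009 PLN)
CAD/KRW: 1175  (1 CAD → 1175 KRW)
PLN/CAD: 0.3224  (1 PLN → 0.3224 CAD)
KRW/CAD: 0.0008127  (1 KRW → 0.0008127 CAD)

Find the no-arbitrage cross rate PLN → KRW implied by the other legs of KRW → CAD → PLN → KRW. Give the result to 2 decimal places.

Known legs of the cycle: 0.0008127 × 3.009 = 0.0024454143
For no arbitrage the full-cycle product must be 1, so the missing rate is 1 / 0.0024454143 ≈ 408.9287.

408.93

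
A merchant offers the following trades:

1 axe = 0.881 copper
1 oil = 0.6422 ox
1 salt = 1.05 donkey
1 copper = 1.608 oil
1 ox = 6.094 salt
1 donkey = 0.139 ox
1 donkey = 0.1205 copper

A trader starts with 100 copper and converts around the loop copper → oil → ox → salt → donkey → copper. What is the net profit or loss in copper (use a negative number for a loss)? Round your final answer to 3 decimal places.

100 copper × 1.608 = 160.8 oil
160.8 oil × 0.6422 = 103.26576 ox
103.26576 ox × 6.094 = 629.30154144 salt
629.30154144 salt × 1.05 = 660.766618512 donkey
660.766618512 donkey × 0.1205 = 79.622377530696 copper
Net change: 79.622377530696 − 100 = -20.377622469304 copper

-20.378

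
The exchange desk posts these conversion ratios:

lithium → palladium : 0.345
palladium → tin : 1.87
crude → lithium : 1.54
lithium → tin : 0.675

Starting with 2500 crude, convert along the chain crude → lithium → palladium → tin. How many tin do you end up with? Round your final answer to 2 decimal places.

2500 crude × 1.54 = 3850 lithium
3850 lithium × 0.345 = 1328.25 palladium
1328.25 palladium × 1.87 = 2483.8275 tin

2483.83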